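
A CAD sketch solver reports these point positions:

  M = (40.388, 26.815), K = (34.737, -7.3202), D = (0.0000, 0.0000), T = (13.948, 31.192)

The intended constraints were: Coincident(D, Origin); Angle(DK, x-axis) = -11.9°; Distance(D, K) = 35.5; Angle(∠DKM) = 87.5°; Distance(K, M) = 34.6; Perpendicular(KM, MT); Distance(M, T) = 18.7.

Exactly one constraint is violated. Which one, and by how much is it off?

Distance(M, T) = 18.7 — off by 8.10.

D = (0.00, 0.00) ✓; DK at -11.90° ✓; |DK| = 35.50 ✓; ∠DKM = 87.50° ✓; |KM| = 34.60 ✓; ∠(KM, MT) = 90.00° ✓; |MT| = 26.80 ✗.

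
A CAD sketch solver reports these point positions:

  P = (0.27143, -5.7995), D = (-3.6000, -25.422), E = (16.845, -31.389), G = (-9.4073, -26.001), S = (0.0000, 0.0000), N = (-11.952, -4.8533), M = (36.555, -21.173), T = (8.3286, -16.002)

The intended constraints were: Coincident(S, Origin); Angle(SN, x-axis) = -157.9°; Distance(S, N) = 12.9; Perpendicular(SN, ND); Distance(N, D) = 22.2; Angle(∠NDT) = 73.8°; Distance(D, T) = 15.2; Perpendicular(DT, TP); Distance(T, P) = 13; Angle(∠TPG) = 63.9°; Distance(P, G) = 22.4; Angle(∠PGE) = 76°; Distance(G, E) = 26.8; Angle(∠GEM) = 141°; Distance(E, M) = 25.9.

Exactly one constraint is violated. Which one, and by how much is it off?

Distance(E, M) = 25.9 — off by 3.70.

S = (0.00, 0.00) ✓; SN at -157.9° ✓; |SN| = 12.90 ✓; ∠(SN, ND) = 90.00° ✓; |ND| = 22.20 ✓; ∠NDT = 73.80° ✓; |DT| = 15.20 ✓; ∠(DT, TP) = 90.00° ✓; |TP| = 13.00 ✓; ∠TPG = 63.90° ✓; |PG| = 22.40 ✓; ∠PGE = 76.00° ✓; |GE| = 26.80 ✓; ∠GEM = 141.0° ✓; |EM| = 22.20 ✗.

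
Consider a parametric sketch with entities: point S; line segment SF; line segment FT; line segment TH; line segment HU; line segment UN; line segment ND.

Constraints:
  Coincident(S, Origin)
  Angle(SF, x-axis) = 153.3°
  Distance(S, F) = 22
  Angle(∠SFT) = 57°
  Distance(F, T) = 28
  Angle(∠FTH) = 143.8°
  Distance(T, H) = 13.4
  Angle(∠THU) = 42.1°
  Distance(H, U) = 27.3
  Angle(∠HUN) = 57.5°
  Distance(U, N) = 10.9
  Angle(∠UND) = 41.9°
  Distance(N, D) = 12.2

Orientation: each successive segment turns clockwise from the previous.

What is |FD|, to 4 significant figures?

23.51

S is at the origin; SF runs at 153.3° with length 22.0, so F = (-19.65, 9.885). ∠SFT = 57.0° gives FT at 30.30° from the x-axis; with |FT| = 28.0, T = (4.521, 24.01). ∠FTH = 143.8° gives TH at -5.900° from the x-axis; with |TH| = 13.4, H = (17.85, 22.63). ∠THU = 42.1° gives HU at -143.8° from the x-axis; with |HU| = 27.3, U = (-4.180, 6.511). ∠HUN = 57.5° gives UN at 93.70° from the x-axis; with |UN| = 10.9, N = (-4.883, 17.39). ∠UND = 41.9° gives ND at -44.40° from the x-axis; with |ND| = 12.2, D = (3.833, 8.852). Then |FD| = |D − F| = 23.51.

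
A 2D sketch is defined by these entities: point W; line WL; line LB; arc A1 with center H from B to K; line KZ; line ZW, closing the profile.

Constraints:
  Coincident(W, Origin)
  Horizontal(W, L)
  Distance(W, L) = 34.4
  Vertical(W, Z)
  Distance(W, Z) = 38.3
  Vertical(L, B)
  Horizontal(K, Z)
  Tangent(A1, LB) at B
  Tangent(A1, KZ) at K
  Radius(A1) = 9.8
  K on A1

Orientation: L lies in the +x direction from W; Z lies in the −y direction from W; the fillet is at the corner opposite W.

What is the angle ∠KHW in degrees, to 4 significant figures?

139.2°

W is at the origin; W and L share the same y with |WL| = 34.4 and L on the +x side, so L = (34.40, 0.000). W and Z share the same x with |WZ| = 38.3 and Z on the −y side, so Z = (0.000, -38.30). The virtual corner opposite W is at (34.40, -38.30). The tangent condition forces HB to be normal to LB and the tangent condition forces HK to be normal to KZ, with radius 9.8, so the center H sits 9.8 in from both sides at H = (24.60, -28.50). That places the tangent points at B = (34.40, -28.50) on LB and K = (24.60, -38.30) on KZ. Then cos ∠KHW = HK·HW / (|HK||HW|), giving 139.2°.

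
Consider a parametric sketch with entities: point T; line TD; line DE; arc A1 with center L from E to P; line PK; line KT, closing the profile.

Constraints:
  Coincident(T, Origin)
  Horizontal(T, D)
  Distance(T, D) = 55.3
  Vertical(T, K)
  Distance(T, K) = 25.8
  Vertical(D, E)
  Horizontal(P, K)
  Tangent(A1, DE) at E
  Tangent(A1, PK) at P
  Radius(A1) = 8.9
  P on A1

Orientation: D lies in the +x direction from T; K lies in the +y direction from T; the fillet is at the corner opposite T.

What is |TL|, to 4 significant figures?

49.38

TK is vertical with |TK| = 25.8 and K on the +y side, so K = (0.000, 25.80). The virtual corner opposite T is at (55.30, 25.80). A1 meets DE tangentially, so LE is at right angles to DE and tangency of A1 to PK means the radius LP is perpendicular to PK, with radius 8.9, so the center L sits 8.9 in from both sides at L = (46.40, 16.90). Then |TL| = |L − T| = 49.38.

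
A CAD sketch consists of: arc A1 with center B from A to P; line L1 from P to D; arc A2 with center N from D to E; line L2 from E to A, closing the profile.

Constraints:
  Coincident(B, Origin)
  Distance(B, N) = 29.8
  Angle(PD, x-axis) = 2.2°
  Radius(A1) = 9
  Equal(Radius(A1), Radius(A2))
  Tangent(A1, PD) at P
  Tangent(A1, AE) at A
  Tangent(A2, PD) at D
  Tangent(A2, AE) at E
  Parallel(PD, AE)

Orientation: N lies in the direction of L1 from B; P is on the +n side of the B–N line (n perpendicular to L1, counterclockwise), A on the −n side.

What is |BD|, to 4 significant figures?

31.13

The slot axis is L1's direction at 2.2°, so u = (cos 2.2°, sin 2.2°) = (0.9993, 0.03839) and n = (−sin 2.2°, cos 2.2°) = (-0.03839, 0.9993). B is at the origin and N lies 29.8 along u from B, so N = 29.8·u = (29.78, 1.144). Tangency of A1 to both parallel lines with radius 9.0 puts P and A at B ± 9.0·n: P = (-0.3455, 8.993), A = (0.3455, -8.993). Equal radii place D and E the same way about N: D = N + 9.0·n = (29.43, 10.14), E = N − 9.0·n = (30.12, -7.849). Then |BD| = |D − B| = 31.13.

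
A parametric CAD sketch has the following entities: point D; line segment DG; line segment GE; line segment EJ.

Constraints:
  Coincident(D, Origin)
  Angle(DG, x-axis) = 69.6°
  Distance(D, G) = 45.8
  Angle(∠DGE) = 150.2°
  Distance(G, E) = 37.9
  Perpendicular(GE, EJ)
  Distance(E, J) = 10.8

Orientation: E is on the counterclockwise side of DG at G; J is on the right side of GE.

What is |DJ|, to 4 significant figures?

84.59

D is at the origin; DG runs at 69.6° with length 45.8, so G = 45.8·(cos 69.6°, sin 69.6°) = (15.96, 42.93). ∠DGE = 150.2°, so GE runs at 69.6° + (180° − 150.2°) = 99.40° from the x-axis; with |GE| = 37.9, E = G + 37.9·(cos 99.40°, sin 99.40°) = (9.775, 80.32). GE ⟂ EJ; with |EJ| = 10.8 on the right of GE, J = E + 10.8·(0.9866, 0.1633) = (20.43, 82.08). Then |DJ| = |J − D| = 84.59.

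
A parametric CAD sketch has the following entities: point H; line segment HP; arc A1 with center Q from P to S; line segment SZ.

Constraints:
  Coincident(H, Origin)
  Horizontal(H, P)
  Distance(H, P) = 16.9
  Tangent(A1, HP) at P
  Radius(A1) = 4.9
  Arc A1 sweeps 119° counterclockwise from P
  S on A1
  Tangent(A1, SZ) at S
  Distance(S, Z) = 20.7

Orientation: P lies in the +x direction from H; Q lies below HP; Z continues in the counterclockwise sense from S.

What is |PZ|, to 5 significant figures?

26.023

H is at the origin; HP is horizontal with |HP| = 16.9 and P on the +x side, so P = (16.900, 0.0000). A1 meets HP tangentially, so QP is at right angles to HP, so Q = P + (0, -4.9) = (16.900, -4.9000). On A1, P sits at bearing 90° from Q; a 119° counterclockwise sweep puts S at bearing 209°, so S = Q + 4.9·(cos 209°, sin 209°) = (12.614, -7.2756). A1 meets SZ tangentially, so QS is at right angles to SZ, so SZ runs along (−sin 209°, cos 209°); with |SZ| = 20.7, Z = (22.650, -25.380). Then |PZ| = |Z − P| = 26.023.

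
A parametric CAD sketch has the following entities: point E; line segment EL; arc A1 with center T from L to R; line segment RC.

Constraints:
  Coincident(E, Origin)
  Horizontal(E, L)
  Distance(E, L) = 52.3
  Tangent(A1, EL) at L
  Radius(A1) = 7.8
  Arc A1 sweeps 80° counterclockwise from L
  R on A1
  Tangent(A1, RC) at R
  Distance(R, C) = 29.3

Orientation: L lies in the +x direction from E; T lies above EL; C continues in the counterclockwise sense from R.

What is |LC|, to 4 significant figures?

37.54

E is at the origin; EL is horizontal with |EL| = 52.3 and L on the +x side, so L = (52.30, 0.000). The tangent condition forces TL to be normal to EL, so T = L + (0, 7.8) = (52.30, 7.800). On A1, L sits at bearing -90° from T; an 80° counterclockwise sweep puts R at bearing -10°, so R = T + 7.8·(cos -10°, sin -10°) = (59.98, 6.446). A1 meets RC tangentially, so TR is at right angles to RC, so RC runs along (−sin -10°, cos -10°); with |RC| = 29.3, C = (65.07, 35.30). Then |LC| = |C − L| = 37.54.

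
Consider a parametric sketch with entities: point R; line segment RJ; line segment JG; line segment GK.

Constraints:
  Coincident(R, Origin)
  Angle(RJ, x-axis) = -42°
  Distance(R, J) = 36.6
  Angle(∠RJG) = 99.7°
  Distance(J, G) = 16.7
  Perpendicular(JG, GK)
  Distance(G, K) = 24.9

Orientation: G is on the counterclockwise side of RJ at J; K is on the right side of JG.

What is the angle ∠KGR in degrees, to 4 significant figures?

147.6°

R is at the origin; RJ runs at -42.0° with length 36.6, so J = 36.6·(cos -42.0°, sin -42.0°) = (27.20, -24.49). ∠RJG = 99.7°, so JG runs at -42.0° + (180° − 99.7°) = 38.30° from the x-axis; with |JG| = 16.7, G = J + 16.7·(cos 38.30°, sin 38.30°) = (40.30, -14.14). JG is perpendicular to GK; with |GK| = 24.9 on the right of JG, K = G + 24.9·(0.6198, -0.7848) = (55.74, -33.68). Then cos ∠KGR = GK·GR / (|GK||GR|), giving 147.6°.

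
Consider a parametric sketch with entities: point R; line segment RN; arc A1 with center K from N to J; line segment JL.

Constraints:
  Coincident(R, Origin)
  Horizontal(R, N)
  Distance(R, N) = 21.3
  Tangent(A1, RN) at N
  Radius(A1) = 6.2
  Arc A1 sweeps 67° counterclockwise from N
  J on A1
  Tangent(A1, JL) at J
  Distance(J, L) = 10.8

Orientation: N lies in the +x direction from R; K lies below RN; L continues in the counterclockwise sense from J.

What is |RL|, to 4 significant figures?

17.82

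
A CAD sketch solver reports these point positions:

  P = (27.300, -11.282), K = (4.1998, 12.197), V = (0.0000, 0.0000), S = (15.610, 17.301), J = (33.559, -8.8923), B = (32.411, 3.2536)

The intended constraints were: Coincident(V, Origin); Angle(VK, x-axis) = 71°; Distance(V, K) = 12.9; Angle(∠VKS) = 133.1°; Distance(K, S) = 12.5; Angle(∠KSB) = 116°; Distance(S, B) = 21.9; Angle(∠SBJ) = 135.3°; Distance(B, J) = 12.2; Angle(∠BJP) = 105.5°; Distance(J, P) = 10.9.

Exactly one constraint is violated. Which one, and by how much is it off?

Distance(J, P) = 10.9 — off by 4.20.

V = (0.00, 0.00) ✓; VK at 71.00° ✓; |VK| = 12.90 ✓; ∠VKS = 133.1° ✓; |KS| = 12.50 ✓; ∠KSB = 116.0° ✓; |SB| = 21.90 ✓; ∠SBJ = 135.3° ✓; |BJ| = 12.20 ✓; ∠BJP = 105.5° ✓; |JP| = 6.700 ✗.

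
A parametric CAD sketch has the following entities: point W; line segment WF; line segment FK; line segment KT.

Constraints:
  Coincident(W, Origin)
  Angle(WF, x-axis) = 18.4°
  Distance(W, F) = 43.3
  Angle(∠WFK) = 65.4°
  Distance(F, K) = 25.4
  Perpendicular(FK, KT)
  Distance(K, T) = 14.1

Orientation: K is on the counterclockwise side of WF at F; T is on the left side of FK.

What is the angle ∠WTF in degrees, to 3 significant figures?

103°

∠WFK = 65.4°, so FK runs at 18.4° + (180° − 65.4°) = 133° from the x-axis; with |FK| = 25.4, K = F + 25.4·(cos 133°, sin 133°) = (23.8, 32.2). FK is perpendicular to KT; with |KT| = 14.1 on the left of FK, T = K + 14.1·(-0.731, -0.682) = (13.5, 22.6). Then cos ∠WTF = TW·TF / (|TW||TF|), giving 103°.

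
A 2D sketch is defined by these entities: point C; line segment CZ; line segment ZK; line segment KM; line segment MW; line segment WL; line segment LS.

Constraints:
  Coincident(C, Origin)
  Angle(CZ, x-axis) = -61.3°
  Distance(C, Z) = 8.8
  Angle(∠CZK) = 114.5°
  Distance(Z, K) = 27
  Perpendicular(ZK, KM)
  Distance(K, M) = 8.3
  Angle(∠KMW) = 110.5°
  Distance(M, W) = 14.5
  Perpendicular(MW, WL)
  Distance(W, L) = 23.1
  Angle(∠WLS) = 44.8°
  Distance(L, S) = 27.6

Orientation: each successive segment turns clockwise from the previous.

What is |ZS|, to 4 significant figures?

30.58

MW is perpendicular to WL, so WL runs at -16.30°; with |WL| = 23.1, L = (7.647, -16.93). ∠WLS = 44.8° gives LS at -151.5° from the x-axis; with |LS| = 27.6, S = (-16.61, -30.10). Then |ZS| = |S − Z| = 30.58.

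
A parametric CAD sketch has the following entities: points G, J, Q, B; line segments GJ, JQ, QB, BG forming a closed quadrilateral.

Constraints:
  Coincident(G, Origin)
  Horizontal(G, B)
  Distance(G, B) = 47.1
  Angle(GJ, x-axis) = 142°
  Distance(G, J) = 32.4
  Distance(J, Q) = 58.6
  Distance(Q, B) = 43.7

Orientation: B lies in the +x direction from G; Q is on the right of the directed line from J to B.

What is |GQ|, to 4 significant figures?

27.93

Checks: |JQ| = 58.60 ✓; |QB| = 43.70 ✓.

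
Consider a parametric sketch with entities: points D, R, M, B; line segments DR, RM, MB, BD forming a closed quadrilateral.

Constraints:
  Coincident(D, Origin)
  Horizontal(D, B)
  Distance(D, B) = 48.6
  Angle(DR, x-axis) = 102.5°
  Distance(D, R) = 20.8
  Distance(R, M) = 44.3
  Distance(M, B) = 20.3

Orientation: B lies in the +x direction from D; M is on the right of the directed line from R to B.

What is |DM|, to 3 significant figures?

30.8

Checks: |RM| = 44.30 ✓; |MB| = 20.30 ✓.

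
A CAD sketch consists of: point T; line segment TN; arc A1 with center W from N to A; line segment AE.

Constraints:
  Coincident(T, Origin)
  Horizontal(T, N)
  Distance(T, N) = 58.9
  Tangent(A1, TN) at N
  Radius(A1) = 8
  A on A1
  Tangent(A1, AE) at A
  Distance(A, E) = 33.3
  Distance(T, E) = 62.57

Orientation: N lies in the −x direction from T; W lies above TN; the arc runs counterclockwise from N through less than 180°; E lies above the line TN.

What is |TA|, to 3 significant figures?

51.4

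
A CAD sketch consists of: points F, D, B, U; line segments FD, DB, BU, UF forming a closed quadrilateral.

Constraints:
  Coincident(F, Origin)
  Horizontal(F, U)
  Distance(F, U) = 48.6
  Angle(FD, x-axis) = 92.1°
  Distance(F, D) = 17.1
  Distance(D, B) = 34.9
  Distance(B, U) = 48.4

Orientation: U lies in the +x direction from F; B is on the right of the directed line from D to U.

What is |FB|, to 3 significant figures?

17.9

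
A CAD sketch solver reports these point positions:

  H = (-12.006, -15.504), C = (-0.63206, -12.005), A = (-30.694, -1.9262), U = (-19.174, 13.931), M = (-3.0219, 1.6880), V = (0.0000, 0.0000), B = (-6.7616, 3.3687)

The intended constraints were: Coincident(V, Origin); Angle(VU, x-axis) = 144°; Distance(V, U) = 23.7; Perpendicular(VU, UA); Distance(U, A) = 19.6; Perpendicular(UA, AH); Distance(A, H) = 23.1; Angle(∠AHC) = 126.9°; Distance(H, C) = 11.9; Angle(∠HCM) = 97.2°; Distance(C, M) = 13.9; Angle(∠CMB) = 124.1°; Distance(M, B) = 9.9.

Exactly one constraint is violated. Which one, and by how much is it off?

Distance(M, B) = 9.9 — off by 5.80.

V = (0.00, 0.00) ✓; VU at 144.0° ✓; |VU| = 23.70 ✓; ∠(VU, UA) = 90.00° ✓; |UA| = 19.60 ✓; ∠(UA, AH) = 90.00° ✓; |AH| = 23.10 ✓; ∠AHC = 126.9° ✓; |HC| = 11.90 ✓; ∠HCM = 97.20° ✓; |CM| = 13.90 ✓; ∠CMB = 124.1° ✓; |MB| = 4.100 ✗.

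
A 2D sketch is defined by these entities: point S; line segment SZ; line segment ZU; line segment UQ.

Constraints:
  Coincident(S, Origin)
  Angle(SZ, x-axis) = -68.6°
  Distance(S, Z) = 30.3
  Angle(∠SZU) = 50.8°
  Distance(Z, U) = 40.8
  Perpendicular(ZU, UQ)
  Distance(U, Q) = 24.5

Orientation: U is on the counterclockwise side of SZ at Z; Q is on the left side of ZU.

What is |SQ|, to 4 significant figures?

21.67

S is at the origin; SZ runs at -68.6° with length 30.3, so Z = 30.3·(cos -68.6°, sin -68.6°) = (11.06, -28.21). ∠SZU = 50.8°, so ZU runs at -68.6° + (180° − 50.8°) = 60.60° from the x-axis; with |ZU| = 40.8, U = Z + 40.8·(cos 60.60°, sin 60.60°) = (31.08, 7.335). ZU is perpendicular to UQ; with |UQ| = 24.5 on the left of ZU, Q = U + 24.5·(-0.8712, 0.4909) = (9.740, 19.36). Then |SQ| = |Q − S| = 21.67.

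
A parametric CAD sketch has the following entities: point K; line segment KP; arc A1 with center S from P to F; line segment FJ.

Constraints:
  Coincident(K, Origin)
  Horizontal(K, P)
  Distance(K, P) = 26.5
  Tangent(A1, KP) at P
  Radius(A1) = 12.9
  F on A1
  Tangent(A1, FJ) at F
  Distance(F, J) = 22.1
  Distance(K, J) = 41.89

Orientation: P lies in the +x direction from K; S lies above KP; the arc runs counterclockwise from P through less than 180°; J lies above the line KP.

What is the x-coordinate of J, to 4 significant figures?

18.96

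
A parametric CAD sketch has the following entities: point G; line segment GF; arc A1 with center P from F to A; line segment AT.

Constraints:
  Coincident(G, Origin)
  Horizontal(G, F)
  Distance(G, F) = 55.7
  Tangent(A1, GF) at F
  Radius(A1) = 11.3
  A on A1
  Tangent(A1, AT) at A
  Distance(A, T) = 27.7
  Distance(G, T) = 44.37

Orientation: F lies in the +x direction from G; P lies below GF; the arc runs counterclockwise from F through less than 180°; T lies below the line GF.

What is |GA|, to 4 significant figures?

46.16

G is at the origin; GF is horizontal with |GF| = 55.7 and F on the +x side, so F = (55.70, 0.000). A1 meets GF tangentially, so PF is at right angles to GF, so P = F + (0, -11.3) = (55.70, -11.30). Since PA ⟂ AT (tangency), |PT| = √(11.3² + 27.7²) = 29.92 regardless of where A sits on A1. So T lies on both circle(G, 44.37) and circle(P, 29.92); the below-GF intersection is T = (32.51, -30.20). A is the foot of the tangent from T: A = (45.78, -5.885).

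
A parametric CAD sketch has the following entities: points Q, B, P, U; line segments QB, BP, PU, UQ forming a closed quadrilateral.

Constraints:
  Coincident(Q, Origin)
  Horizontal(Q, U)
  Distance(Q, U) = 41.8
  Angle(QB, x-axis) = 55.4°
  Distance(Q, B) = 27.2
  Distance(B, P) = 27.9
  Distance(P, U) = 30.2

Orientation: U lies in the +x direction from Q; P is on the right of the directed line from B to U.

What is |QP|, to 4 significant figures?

13.18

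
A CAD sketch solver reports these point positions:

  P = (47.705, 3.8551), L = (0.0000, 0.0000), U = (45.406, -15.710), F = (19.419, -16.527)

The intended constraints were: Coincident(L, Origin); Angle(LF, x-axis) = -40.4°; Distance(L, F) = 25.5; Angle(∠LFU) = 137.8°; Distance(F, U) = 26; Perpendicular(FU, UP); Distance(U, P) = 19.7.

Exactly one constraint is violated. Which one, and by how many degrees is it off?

Perpendicular(FU, UP) — off by 8.50°.

L = (0.00, 0.00) ✓; LF at -40.40° ✓; |LF| = 25.50 ✓; ∠LFU = 137.8° ✓; |FU| = 26.00 ✓; ∠(FU, UP) = 81.50° ✗; |UP| = 19.70 ✓.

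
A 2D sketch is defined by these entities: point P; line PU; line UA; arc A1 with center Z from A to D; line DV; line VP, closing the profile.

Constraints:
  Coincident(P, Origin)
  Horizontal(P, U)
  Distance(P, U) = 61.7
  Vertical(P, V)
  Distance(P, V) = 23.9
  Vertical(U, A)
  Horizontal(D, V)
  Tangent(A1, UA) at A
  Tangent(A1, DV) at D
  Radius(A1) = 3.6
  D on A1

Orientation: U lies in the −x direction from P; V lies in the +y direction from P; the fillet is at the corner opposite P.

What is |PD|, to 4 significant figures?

62.82

The virtual corner opposite P is at (-61.70, 23.90). A1 meets UA tangentially, so ZA is at right angles to UA and since A1 is tangent to DV there, ZD ⟂ DV, with radius 3.6, so the center Z sits 3.6 in from both sides at Z = (-58.10, 20.30). That places the tangent points at A = (-61.70, 20.30) on UA and D = (-58.10, 23.90) on DV. Then |PD| = |D − P| = 62.82.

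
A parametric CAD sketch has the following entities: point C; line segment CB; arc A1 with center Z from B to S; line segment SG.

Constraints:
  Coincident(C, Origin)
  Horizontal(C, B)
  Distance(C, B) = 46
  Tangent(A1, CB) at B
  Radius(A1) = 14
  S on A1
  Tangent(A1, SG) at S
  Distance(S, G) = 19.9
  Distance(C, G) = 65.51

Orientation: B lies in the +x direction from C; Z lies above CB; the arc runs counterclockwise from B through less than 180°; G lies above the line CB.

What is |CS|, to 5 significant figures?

62.081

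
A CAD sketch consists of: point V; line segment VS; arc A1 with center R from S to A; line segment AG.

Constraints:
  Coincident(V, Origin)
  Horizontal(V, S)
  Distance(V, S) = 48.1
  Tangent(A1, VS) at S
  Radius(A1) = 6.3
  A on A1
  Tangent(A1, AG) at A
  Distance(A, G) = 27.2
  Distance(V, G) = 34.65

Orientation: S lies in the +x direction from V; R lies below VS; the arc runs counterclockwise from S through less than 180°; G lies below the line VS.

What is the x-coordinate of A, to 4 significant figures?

43.27

Checks: ∠(RS, SV) = 90.00° ✓; |RS| = 6.300 ✓; |RA| = 6.300 ✓; ∠(RA, AG) = 90.00° ✓; |AG| = 27.20 ✓; |VG| = 34.65 ✓.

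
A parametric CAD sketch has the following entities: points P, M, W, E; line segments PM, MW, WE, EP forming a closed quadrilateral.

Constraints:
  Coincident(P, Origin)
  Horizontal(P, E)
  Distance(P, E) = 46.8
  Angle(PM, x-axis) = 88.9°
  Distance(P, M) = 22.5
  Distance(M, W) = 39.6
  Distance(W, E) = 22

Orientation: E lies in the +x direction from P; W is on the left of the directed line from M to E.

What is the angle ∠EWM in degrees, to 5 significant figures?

110.28°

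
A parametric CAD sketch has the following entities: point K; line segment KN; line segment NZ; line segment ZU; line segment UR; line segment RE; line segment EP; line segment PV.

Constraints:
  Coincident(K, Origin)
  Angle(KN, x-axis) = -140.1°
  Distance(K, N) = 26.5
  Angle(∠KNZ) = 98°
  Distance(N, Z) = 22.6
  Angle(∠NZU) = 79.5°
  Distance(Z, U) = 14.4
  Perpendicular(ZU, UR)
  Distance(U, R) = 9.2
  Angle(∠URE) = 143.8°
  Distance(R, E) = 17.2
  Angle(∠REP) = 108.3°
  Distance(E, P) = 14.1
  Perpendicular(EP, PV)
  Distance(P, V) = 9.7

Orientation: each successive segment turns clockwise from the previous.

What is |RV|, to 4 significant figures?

20.60

K is at the origin; KN runs at -140.1° with length 26.5, so N = (-20.33, -17.00). ∠KNZ = 98.0° gives NZ at 137.9° from the x-axis; with |NZ| = 22.6, Z = (-37.10, -1.847). ∠NZU = 79.5° gives ZU at 37.40° from the x-axis; with |ZU| = 14.4, U = (-25.66, 6.899). The perpendicularity gives UR at right angles to ZU, so UR runs at -52.60°; with |UR| = 9.2, R = (-20.07, -0.4092). ∠URE = 143.8° gives RE at -88.80° from the x-axis; with |RE| = 17.2, E = (-19.71, -17.61). ∠REP = 108.3° gives EP at -160.5° from the x-axis; with |EP| = 14.1, P = (-33.00, -22.31). The perpendicularity gives PV at right angles to EP, so PV runs at 109.5°; with |PV| = 9.7, V = (-36.24, -13.17). Then |RV| = |V − R| = 20.60.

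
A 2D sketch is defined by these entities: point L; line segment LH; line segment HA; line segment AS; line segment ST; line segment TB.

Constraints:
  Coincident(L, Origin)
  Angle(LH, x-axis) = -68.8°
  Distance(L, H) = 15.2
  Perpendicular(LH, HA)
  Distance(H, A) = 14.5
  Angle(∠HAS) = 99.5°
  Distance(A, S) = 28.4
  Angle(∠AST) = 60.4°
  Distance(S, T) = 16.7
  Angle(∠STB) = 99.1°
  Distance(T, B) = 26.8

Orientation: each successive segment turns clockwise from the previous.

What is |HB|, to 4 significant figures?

9.516

∠AST = 60.4° gives ST at 1.100° from the x-axis; with |ST| = 16.7, T = (-5.824, 5.326). ∠STB = 99.1° gives TB at -79.80° from the x-axis; with |TB| = 26.8, B = (-1.079, -21.05). Then |HB| = |B − H| = 9.516.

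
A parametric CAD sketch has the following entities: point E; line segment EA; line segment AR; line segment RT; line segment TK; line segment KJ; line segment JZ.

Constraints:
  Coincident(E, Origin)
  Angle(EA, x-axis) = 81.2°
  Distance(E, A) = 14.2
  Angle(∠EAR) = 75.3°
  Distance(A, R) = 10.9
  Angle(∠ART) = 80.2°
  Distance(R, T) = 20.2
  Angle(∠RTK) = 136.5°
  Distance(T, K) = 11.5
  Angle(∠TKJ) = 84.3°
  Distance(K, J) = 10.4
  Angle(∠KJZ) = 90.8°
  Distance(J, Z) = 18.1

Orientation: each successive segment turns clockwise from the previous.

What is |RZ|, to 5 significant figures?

8.7316

E is at the origin; EA runs at 81.2° with length 14.2, so A = (2.1724, 14.033). ∠EAR = 75.3° gives AR at -23.500° from the x-axis; with |AR| = 10.9, R = (12.168, 9.6865). ∠ART = 80.2° gives RT at -123.30° from the x-axis; with |RT| = 20.2, T = (1.0781, -7.1968). ∠RTK = 136.5° gives TK at -166.80° from the x-axis; with |TK| = 11.5, K = (-10.118, -9.8229). ∠TKJ = 84.3° gives KJ at 97.500° from the x-axis; with |KJ| = 10.4, J = (-11.476, 0.48816). ∠KJZ = 90.8° gives JZ at 8.3000° from the x-axis; with |JZ| = 18.1, Z = (6.4349, 3.1010). Then |RZ| = |Z − R| = 8.7316.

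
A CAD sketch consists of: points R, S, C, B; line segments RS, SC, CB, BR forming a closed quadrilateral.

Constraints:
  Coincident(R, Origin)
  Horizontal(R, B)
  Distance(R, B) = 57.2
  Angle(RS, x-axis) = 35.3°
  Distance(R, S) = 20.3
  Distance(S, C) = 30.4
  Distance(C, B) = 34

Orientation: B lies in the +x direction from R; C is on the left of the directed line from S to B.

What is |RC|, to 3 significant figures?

50.7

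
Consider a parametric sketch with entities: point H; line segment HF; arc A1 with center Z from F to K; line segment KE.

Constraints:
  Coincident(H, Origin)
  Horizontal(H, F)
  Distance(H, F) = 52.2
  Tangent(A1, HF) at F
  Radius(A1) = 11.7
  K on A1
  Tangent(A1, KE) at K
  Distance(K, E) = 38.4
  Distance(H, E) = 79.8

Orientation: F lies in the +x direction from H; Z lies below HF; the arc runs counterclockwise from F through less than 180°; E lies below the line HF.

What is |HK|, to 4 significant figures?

45.66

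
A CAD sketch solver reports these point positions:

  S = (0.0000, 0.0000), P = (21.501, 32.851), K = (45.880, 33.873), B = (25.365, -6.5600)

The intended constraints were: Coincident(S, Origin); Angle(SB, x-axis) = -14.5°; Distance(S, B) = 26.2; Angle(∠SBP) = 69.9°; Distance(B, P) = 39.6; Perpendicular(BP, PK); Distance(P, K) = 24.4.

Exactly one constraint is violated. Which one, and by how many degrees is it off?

Perpendicular(BP, PK) — off by 3.20°.

S = (0.00, 0.00) ✓; SB at -14.50° ✓; |SB| = 26.20 ✓; ∠SBP = 69.90° ✓; |BP| = 39.60 ✓; ∠(BP, PK) = 93.20° ✗; |PK| = 24.40 ✓.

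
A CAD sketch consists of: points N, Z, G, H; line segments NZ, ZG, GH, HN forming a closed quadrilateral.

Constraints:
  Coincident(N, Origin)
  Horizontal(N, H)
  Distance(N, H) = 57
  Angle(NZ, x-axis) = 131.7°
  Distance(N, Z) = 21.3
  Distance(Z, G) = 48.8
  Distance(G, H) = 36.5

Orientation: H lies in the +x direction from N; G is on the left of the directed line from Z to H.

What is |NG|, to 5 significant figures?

43.210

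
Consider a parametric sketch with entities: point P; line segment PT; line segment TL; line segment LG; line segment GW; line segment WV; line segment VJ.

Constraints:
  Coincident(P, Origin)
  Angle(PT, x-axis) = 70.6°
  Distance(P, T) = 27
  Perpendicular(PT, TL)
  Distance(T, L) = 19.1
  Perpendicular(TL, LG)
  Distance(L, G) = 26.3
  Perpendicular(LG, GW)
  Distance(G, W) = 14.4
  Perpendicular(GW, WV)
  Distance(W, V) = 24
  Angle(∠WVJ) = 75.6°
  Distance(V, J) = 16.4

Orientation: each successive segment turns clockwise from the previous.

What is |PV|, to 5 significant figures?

25.143

P is at the origin; PT runs at 70.6° with length 27.0, so T = (8.9684, 25.467). PT is perpendicular to TL, so TL runs at -19.400°; with |TL| = 19.1, L = (26.984, 19.123). TL ⟂ LG, so LG runs at -109.40°; with |LG| = 26.3, G = (18.248, -5.6840). The perpendicularity gives GW at right angles to LG, so GW runs at 160.60°; with |GW| = 14.4, W = (4.6657, -0.90090). GW is perpendicular to WV, so WV runs at 70.600°; with |WV| = 24.0, V = (12.638, 21.736). Then |PV| = |V − P| = 25.143.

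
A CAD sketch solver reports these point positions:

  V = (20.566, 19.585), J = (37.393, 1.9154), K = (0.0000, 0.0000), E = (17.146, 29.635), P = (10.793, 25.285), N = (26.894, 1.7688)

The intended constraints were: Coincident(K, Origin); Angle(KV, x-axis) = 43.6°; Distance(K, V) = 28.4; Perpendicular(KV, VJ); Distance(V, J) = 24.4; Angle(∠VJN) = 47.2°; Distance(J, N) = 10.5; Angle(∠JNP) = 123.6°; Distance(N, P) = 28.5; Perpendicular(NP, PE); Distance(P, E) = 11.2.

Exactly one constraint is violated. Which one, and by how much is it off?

Distance(P, E) = 11.2 — off by 3.50.

K = (0.00, 0.00) ✓; KV at 43.60° ✓; |KV| = 28.40 ✓; ∠(KV, VJ) = 90.00° ✓; |VJ| = 24.40 ✓; ∠VJN = 47.20° ✓; |JN| = 10.50 ✓; ∠JNP = 123.6° ✓; |NP| = 28.50 ✓; ∠(NP, PE) = 90.00° ✓; |PE| = 7.700 ✗.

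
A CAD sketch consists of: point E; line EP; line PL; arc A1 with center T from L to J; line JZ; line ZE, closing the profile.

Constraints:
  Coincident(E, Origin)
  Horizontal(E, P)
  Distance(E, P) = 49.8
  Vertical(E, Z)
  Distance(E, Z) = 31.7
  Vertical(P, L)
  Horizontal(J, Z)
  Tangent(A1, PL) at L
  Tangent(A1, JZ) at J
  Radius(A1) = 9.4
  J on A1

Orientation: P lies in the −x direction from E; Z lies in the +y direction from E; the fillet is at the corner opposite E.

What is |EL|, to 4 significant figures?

54.56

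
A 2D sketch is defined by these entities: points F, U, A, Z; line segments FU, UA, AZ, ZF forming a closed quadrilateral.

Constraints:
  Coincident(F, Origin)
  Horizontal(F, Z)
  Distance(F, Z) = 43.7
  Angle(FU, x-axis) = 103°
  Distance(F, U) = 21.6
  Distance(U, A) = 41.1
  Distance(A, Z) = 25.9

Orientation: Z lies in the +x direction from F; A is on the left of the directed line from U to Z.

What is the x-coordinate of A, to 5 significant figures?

36.074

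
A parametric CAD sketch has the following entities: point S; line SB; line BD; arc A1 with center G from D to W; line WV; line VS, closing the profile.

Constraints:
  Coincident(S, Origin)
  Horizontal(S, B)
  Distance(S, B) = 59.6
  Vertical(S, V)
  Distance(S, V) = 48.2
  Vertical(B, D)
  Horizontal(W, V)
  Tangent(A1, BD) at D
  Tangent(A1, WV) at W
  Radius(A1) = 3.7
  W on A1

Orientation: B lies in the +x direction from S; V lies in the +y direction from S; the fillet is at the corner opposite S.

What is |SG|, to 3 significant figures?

71.4

SV is vertical with |SV| = 48.2 and V on the +y side, so V = (0.00, 48.2). The virtual corner opposite S is at (59.6, 48.2). Since A1 is tangent to BD there, GD ⟂ BD and since A1 is tangent to WV there, GW ⟂ WV, with radius 3.7, so the center G sits 3.7 in from both sides at G = (55.9, 44.5). Then |SG| = |G − S| = 71.4.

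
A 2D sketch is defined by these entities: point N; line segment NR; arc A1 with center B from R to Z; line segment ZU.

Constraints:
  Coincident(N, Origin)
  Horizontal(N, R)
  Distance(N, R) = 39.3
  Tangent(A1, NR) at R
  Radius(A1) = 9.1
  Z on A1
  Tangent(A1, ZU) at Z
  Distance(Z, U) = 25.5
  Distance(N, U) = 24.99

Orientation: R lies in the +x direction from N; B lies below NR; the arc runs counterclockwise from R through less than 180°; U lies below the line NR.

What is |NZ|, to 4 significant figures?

33.08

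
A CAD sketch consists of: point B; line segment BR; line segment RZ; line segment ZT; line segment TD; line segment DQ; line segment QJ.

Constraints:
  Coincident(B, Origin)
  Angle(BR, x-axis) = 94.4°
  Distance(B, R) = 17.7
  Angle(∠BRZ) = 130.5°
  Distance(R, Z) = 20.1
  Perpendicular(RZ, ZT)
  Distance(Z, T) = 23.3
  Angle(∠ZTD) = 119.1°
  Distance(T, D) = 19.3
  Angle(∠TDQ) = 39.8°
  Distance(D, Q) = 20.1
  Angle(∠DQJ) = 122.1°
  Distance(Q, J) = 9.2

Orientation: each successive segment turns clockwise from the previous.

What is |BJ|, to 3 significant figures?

31.0

B is at the origin; BR runs at 94.4° with length 17.7, so R = (-1.36, 17.6). ∠BRZ = 130.5° gives RZ at 44.9° from the x-axis; with |RZ| = 20.1, Z = (12.9, 31.8). The perpendicularity gives ZT at right angles to RZ, so ZT runs at -45.1°; with |ZT| = 23.3, T = (29.3, 15.3). ∠ZTD = 119.1° gives TD at -106° from the x-axis; with |TD| = 19.3, D = (24.0, -3.22). ∠TDQ = 39.8° gives DQ at 114° from the x-axis; with |DQ| = 20.1, Q = (15.9, 15.2). ∠DQJ = 122.1° gives QJ at 55.9° from the x-axis; with |QJ| = 9.2, J = (21.1, 22.8). Then |BJ| = |J − B| = 31.0.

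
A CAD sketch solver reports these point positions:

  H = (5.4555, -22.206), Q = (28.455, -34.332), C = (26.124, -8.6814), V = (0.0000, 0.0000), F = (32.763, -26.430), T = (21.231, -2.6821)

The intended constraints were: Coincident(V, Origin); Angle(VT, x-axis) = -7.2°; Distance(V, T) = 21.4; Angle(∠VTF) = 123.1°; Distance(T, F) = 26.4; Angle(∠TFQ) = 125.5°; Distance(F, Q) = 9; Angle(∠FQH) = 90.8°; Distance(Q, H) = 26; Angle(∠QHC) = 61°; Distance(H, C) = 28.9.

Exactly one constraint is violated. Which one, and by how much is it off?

Distance(H, C) = 28.9 — off by 4.20.

V = (0.00, 0.00) ✓; VT at -7.200° ✓; |VT| = 21.40 ✓; ∠VTF = 123.1° ✓; |TF| = 26.40 ✓; ∠TFQ = 125.5° ✓; |FQ| = 9.000 ✓; ∠FQH = 90.80° ✓; |QH| = 26.00 ✓; ∠QHC = 61.00° ✓; |HC| = 24.70 ✗.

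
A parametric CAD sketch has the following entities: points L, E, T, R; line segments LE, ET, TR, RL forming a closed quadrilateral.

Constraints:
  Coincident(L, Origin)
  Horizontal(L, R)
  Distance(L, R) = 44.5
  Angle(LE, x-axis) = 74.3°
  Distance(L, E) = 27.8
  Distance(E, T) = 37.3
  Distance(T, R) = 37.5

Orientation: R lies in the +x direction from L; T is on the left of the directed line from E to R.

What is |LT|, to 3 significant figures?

57.2

L is at the origin; LR is horizontal with |LR| = 44.5 and R in +x, so R = (44.5, 0). LE runs at 74.3° with |LE| = 27.8, so E = (7.52, 26.8). T is determined by |ET| = 37.3 and |TR| = 37.5 together: it lies at the intersection of circle(E, 37.3) and circle(R, 37.5). With |ER| = 45.6, the foot of the radical line on ER is 22.7 from E and the perpendicular offset is √(37.3² − 22.7²) = 29.6. Taking the left-of-ER solution: T = (43.3, 37.5).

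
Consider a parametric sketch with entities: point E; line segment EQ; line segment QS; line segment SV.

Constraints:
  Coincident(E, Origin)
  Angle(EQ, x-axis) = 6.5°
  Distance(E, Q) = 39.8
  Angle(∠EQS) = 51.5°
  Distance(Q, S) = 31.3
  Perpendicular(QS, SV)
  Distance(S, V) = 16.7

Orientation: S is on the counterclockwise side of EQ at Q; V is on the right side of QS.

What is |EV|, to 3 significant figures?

48.3

∠EQS = 51.5°, so QS runs at 6.5° + (180° − 51.5°) = 135° from the x-axis; with |QS| = 31.3, S = Q + 31.3·(cos 135°, sin 135°) = (17.4, 26.6). QS ⟂ SV; with |SV| = 16.7 on the right of QS, V = S + 16.7·(0.707, 0.707) = (29.2, 38.4). Then |EV| = |V − E| = 48.3.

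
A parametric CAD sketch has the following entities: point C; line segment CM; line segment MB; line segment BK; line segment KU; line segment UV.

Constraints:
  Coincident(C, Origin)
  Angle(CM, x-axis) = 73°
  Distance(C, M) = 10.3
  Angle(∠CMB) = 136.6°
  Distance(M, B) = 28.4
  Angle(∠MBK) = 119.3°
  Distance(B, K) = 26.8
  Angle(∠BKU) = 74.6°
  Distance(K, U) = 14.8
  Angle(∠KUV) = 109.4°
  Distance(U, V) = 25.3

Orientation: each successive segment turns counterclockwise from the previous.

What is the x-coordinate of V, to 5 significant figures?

-8.0618

∠BKU = 74.6° gives KU at -77.500° from the x-axis; with |KU| = 14.8, U = (-33.179, 22.195). ∠KUV = 109.4° gives UV at -6.9000° from the x-axis; with |UV| = 25.3, V = (-8.0618, 19.155). So V.x = -8.0618.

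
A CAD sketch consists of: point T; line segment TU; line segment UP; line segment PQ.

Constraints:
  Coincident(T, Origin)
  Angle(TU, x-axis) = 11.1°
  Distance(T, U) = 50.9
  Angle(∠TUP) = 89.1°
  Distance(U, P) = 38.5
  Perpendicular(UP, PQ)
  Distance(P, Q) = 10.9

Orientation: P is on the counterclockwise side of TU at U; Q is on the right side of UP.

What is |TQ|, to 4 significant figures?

72.39

∠TUP = 89.1°, so UP runs at 11.1° + (180° − 89.1°) = 102.0° from the x-axis; with |UP| = 38.5, P = U + 38.5·(cos 102.0°, sin 102.0°) = (41.94, 47.46). UP is perpendicular to PQ; with |PQ| = 10.9 on the right of UP, Q = P + 10.9·(0.9781, 0.2079) = (52.61, 49.72). Then |TQ| = |Q − T| = 72.39.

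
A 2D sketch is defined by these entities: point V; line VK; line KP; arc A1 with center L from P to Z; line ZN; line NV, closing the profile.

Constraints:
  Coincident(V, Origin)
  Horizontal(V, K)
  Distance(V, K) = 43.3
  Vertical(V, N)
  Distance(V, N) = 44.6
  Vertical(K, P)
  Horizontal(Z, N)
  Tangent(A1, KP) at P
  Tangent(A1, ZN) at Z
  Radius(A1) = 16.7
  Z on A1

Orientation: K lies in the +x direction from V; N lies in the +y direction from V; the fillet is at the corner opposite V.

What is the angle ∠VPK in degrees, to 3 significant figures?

57.2°

The virtual corner opposite V is at (43.3, 44.6). The tangent condition forces LP to be normal to KP and tangency of A1 to ZN means the radius LZ is perpendicular to ZN, with radius 16.7, so the center L sits 16.7 in from both sides at L = (26.6, 27.9). That places the tangent points at P = (43.3, 27.9) on KP and Z = (26.6, 44.6) on ZN. Then cos ∠VPK = PV·PK / (|PV||PK|), giving 57.2°.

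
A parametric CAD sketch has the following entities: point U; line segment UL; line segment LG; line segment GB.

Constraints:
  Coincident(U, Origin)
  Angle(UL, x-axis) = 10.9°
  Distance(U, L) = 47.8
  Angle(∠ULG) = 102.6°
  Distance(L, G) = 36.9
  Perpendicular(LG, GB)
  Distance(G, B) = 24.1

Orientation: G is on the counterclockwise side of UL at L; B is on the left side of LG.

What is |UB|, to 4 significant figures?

52.42

U is at the origin; UL runs at 10.9° with length 47.8, so L = 47.8·(cos 10.9°, sin 10.9°) = (46.94, 9.039). ∠ULG = 102.6°, so LG runs at 10.9° + (180° − 102.6°) = 88.30° from the x-axis; with |LG| = 36.9, G = L + 36.9·(cos 88.30°, sin 88.30°) = (48.03, 45.92). LG ⟂ GB; with |GB| = 24.1 on the left of LG, B = G + 24.1·(-0.9996, 0.02967) = (23.94, 46.64). Then |UB| = |B − U| = 52.42.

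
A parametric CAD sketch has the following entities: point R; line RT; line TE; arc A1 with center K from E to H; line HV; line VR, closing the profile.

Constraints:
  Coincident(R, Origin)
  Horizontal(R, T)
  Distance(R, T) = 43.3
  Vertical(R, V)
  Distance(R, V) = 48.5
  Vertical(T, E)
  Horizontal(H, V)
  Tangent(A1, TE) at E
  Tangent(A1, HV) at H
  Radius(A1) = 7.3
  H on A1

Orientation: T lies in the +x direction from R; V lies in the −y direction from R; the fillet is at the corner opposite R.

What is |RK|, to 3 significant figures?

54.7

RV is vertical with |RV| = 48.5 and V on the −y side, so V = (0.00, -48.5). The virtual corner opposite R is at (43.3, -48.5). The tangent condition forces KE to be normal to TE and the tangent condition forces KH to be normal to HV, with radius 7.3, so the center K sits 7.3 in from both sides at K = (36.0, -41.2). Then |RK| = |K − R| = 54.7.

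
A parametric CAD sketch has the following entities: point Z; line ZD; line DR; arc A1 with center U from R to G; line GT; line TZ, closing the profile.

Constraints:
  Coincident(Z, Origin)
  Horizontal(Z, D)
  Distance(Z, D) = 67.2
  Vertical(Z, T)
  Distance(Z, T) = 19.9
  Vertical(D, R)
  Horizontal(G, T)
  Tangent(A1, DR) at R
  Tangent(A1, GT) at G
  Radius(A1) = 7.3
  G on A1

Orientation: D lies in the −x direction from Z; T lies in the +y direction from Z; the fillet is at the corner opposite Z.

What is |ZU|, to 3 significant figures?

61.2

Z is at the origin; ZD is horizontal with |ZD| = 67.2 and D on the −x side, so D = (-67.2, 0.00). ZT is vertical with |ZT| = 19.9 and T on the +y side, so T = (0.00, 19.9). The virtual corner opposite Z is at (-67.2, 19.9). The tangent condition forces UR to be normal to DR and A1 meets GT tangentially, so UG is at right angles to GT, with radius 7.3, so the center U sits 7.3 in from both sides at U = (-59.9, 12.6). Then |ZU| = |U − Z| = 61.2.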